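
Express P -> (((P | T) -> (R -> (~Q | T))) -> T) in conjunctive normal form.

(~P | R | T) & (~P | Q | T)

P -> (((P | T) -> (R -> (~Q | T))) -> T)
≡ ~P | (((P | T) -> (R -> (~Q | T))) -> T)   [eliminate ->]
≡ ~P | ~((P | T) -> (R -> (~Q | T))) | T   [eliminate ->]
≡ ~P | ~(~(P | T) | (R -> (~Q | T))) | T   [eliminate ->]
≡ ~P | ~(~(P | T) | ~R | ~Q | T) | T   [eliminate ->]
≡ ~P | (~~(P | T) & ~~R & ~~Q & ~T) | T   [De Morgan]
≡ ~P | ((P | T) & ~~R & ~~Q & ~T) | T   [double negation]
≡ ~P | ((P | T) & R & ~~Q & ~T) | T   [double negation]
≡ ~P | ((P | T) & R & Q & ~T) | T   [double negation]
≡ (~P | P | T | T) & (~P | R | T) & (~P | Q | T) & (~P | ~T | T)   [distribute | over &]
≡ (~P | R | T) & (~P | Q | T)   [simplify]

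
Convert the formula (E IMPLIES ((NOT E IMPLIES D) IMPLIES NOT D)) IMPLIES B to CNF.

(E IMPLIES ((NOT E IMPLIES D) IMPLIES NOT D)) IMPLIES B
= NOT (E IMPLIES ((NOT E IMPLIES D) IMPLIES NOT D)) OR B   — eliminate IMPLIES
= NOT (NOT E OR ((NOT E IMPLIES D) IMPLIES NOT D)) OR B   — eliminate IMPLIES
= NOT (NOT E OR NOT (NOT E IMPLIES D) OR NOT D) OR B   — eliminate IMPLIES
= NOT (NOT E OR NOT (NOT NOT E OR D) OR NOT D) OR B   — eliminate IMPLIES
= (NOT NOT E AND NOT NOT (NOT NOT E OR D) AND NOT NOT D) OR B   — De Morgan
= (E AND NOT NOT (NOT NOT E OR D) AND NOT NOT D) OR B   — double negation
= (E AND (NOT NOT E OR D) AND NOT NOT D) OR B   — double negation
= (E AND (E OR D) AND NOT NOT D) OR B   — double negation
= (E AND (E OR D) AND D) OR B   — double negation
= (E OR B) AND (E OR D OR B) AND (D OR B)   — distribute OR over AND
= (E OR B) AND (D OR B)   — simplify

(E OR B) AND (D OR B)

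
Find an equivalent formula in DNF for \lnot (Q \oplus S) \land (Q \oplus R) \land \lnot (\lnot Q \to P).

\lnot Q \land \lnot S \land R \land \lnot P

\lnot (Q \oplus S) \land (Q \oplus R) \land \lnot (\lnot Q \to P)
≡ \lnot ((Q \land \lnot S) \lor (\lnot Q \land S)) \land (Q \oplus R) \land \lnot (\lnot Q \to P)
≡ \lnot ((Q \land \lnot S) \lor (\lnot Q \land S)) \land ((Q \land \lnot R) \lor (\lnot Q \land R)) \land \lnot (\lnot Q \to P)
≡ \lnot ((Q \land \lnot S) \lor (\lnot Q \land S)) \land ((Q \land \lnot R) \lor (\lnot Q \land R)) \land \lnot (\lnot \lnot Q \lor P)
≡ \lnot (Q \land \lnot S) \land \lnot (\lnot Q \land S) \land ((Q \land \lnot R) \lor (\lnot Q \land R)) \land \lnot (\lnot \lnot Q \lor P)
≡ (\lnot Q \lor \lnot \lnot S) \land \lnot (\lnot Q \land S) \land ((Q \land \lnot R) \lor (\lnot Q \land R)) \land \lnot (\lnot \lnot Q \lor P)
≡ (\lnot Q \lor S) \land \lnot (\lnot Q \land S) \land ((Q \land \lnot R) \lor (\lnot Q \land R)) \land \lnot (\lnot \lnot Q \lor P)
≡ (\lnot Q \lor S) \land (\lnot \lnot Q \lor \lnot S) \land ((Q \land \lnot R) \lor (\lnot Q \land R)) \land \lnot (\lnot \lnot Q \lor P)
≡ (\lnot Q \lor S) \land (Q \lor \lnot S) \land ((Q \land \lnot R) \lor (\lnot Q \land R)) \land \lnot (\lnot \lnot Q \lor P)
≡ (\lnot Q \lor S) \land (Q \lor \lnot S) \land ((Q \land \lnot R) \lor (\lnot Q \land R)) \land \lnot \lnot \lnot Q \land \lnot P
≡ (\lnot Q \lor S) \land (Q \lor \lnot S) \land ((Q \land \lnot R) \lor (\lnot Q \land R)) \land \lnot Q \land \lnot P
≡ (\lnot Q \land Q \land Q \land \lnot R \land \lnot Q \land \lnot P) \lor (\lnot Q \land Q \land \lnot Q \land R \land \lnot Q \land \lnot P) \lor (\lnot Q \land \lnot S \land Q \land \lnot R \land \lnot Q \land \lnot P) \lor (\lnot Q \land \lnot S \land \lnot Q \land R \land \lnot Q \land \lnot P) \lor (S \land Q \land Q \land \lnot R \land \lnot Q \land \lnot P) \lor (S \land Q \land \lnot Q \land R \land \lnot Q \land \lnot P) \lor (S \land \lnot S \land Q \land \lnot R \land \lnot Q \land \lnot P) \lor (S \land \lnot S \land \lnot Q \land R \land \lnot Q \land \lnot P)
≡ \lnot Q \land \lnot S \land R \land \lnot P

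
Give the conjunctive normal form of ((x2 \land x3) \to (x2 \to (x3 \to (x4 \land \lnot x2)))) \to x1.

((x2 \land x3) \to (x2 \to (x3 \to (x4 \land \lnot x2)))) \to x1
= \lnot ((x2 \land x3) \to (x2 \to (x3 \to (x4 \land \lnot x2)))) \lor x1   (eliminate \to)
= \lnot (\lnot (x2 \land x3) \lor (x2 \to (x3 \to (x4 \land \lnot x2)))) \lor x1   (eliminate \to)
= \lnot (\lnot (x2 \land x3) \lor \lnot x2 \lor (x3 \to (x4 \land \lnot x2))) \lor x1   (eliminate \to)
= \lnot (\lnot (x2 \land x3) \lor \lnot x2 \lor \lnot x3 \lor (x4 \land \lnot x2)) \lor x1   (eliminate \to)
= (\lnot \lnot (x2 \land x3) \land \lnot \lnot x2 \land \lnot \lnot x3 \land \lnot (x4 \land \lnot x2)) \lor x1   (De Morgan)
= (x2 \land x3 \land \lnot \lnot x2 \land \lnot \lnot x3 \land \lnot (x4 \land \lnot x2)) \lor x1   (double negation)
= (x2 \land x3 \land x2 \land \lnot \lnot x3 \land \lnot (x4 \land \lnot x2)) \lor x1   (double negation)
= (x2 \land x3 \land x2 \land x3 \land \lnot (x4 \land \lnot x2)) \lor x1   (double negation)
= (x2 \land x3 \land x2 \land x3 \land (\lnot x4 \lor \lnot \lnot x2)) \lor x1   (De Morgan)
= (x2 \land x3 \land x2 \land x3 \land (\lnot x4 \lor x2)) \lor x1   (double negation)
= (x2 \lor x1) \land (x3 \lor x1) \land (x2 \lor x1) \land (x3 \lor x1) \land (\lnot x4 \lor x2 \lor x1)   (distribute \lor over \land)
= (x2 \lor x1) \land (x3 \lor x1)   (simplify)

(x2 \lor x1) \land (x3 \lor x1)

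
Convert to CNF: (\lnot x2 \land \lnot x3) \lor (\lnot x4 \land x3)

(\lnot x2 \land \lnot x3) \lor (\lnot x4 \land x3)
≡ (\lnot x2 \lor \lnot x4) \land (\lnot x2 \lor x3) \land (\lnot x3 \lor \lnot x4) \land (\lnot x3 \lor x3)   [distribute \lor over \land]
≡ (\lnot x2 \lor \lnot x4) \land (\lnot x2 \lor x3) \land (\lnot x3 \lor \lnot x4)   [simplify]

(\lnot x2 \lor \lnot x4) \land (\lnot x2 \lor x3) \land (\lnot x3 \lor \lnot x4)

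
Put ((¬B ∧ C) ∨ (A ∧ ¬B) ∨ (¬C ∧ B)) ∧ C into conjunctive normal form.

((¬B ∧ C) ∨ (A ∧ ¬B) ∨ (¬C ∧ B)) ∧ C
= (¬B ∨ A ∨ ¬C) ∧ (¬B ∨ A ∨ B) ∧ (¬B ∨ ¬B ∨ ¬C) ∧ (¬B ∨ ¬B ∨ B) ∧ (C ∨ A ∨ ¬C) ∧ (C ∨ A ∨ B) ∧ (C ∨ ¬B ∨ ¬C) ∧ (C ∨ ¬B ∨ B) ∧ C   [distribute ∨ over ∧]
= (¬B ∨ ¬C) ∧ C   [simplify]

(¬B ∨ ¬C) ∧ C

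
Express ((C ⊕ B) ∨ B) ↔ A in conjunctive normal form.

((C ⊕ B) ∨ B) ↔ A
= (((C ⊕ B) ∨ B) → A) ∧ (A → ((C ⊕ B) ∨ B))   — eliminate ↔
= (¬((C ⊕ B) ∨ B) ∨ A) ∧ (A → ((C ⊕ B) ∨ B))   — eliminate →
= (¬(((C ∨ B) ∧ ¬(C ∧ B)) ∨ B) ∨ A) ∧ (A → ((C ⊕ B) ∨ B))   — expand ⊕
= (¬(((C ∨ B) ∧ ¬(C ∧ B)) ∨ B) ∨ A) ∧ (¬A ∨ (C ⊕ B) ∨ B)   — eliminate →
= (¬(((C ∨ B) ∧ ¬(C ∧ B)) ∨ B) ∨ A) ∧ (¬A ∨ ((C ∨ B) ∧ ¬(C ∧ B)) ∨ B)   — expand ⊕
= ((¬((C ∨ B) ∧ ¬(C ∧ B)) ∧ ¬B) ∨ A) ∧ (¬A ∨ ((C ∨ B) ∧ ¬(C ∧ B)) ∨ B)   — De Morgan
= (((¬(C ∨ B) ∨ ¬¬(C ∧ B)) ∧ ¬B) ∨ A) ∧ (¬A ∨ ((C ∨ B) ∧ ¬(C ∧ B)) ∨ B)   — De Morgan
= ((((¬C ∧ ¬B) ∨ ¬¬(C ∧ B)) ∧ ¬B) ∨ A) ∧ (¬A ∨ ((C ∨ B) ∧ ¬(C ∧ B)) ∨ B)   — De Morgan
= ((((¬C ∧ ¬B) ∨ (C ∧ B)) ∧ ¬B) ∨ A) ∧ (¬A ∨ ((C ∨ B) ∧ ¬(C ∧ B)) ∨ B)   — double negation
= ((((¬C ∧ ¬B) ∨ (C ∧ B)) ∧ ¬B) ∨ A) ∧ (¬A ∨ ((C ∨ B) ∧ (¬C ∨ ¬B)) ∨ B)   — De Morgan
= (¬C ∨ C ∨ A) ∧ (¬C ∨ B ∨ A) ∧ (¬B ∨ C ∨ A) ∧ (¬B ∨ B ∨ A) ∧ (¬B ∨ A) ∧ (¬A ∨ C ∨ B ∨ B) ∧ (¬A ∨ ¬C ∨ ¬B ∨ B)   — distribute ∨ over ∧
= (¬C ∨ B ∨ A) ∧ (¬B ∨ A) ∧ (¬A ∨ C ∨ B)   — simplify

(¬C ∨ B ∨ A) ∧ (¬B ∨ A) ∧ (¬A ∨ C ∨ B)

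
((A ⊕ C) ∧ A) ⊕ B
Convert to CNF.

(¬A ∨ ¬C ∨ B) ∧ (A ∨ B) ∧ (¬A ∨ C ∨ ¬B)

((A ⊕ C) ∧ A) ⊕ B
≡ (((A ⊕ C) ∧ A) ∨ B) ∧ ¬((A ⊕ C) ∧ A ∧ B)   [expand ⊕]
≡ (((A ∨ C) ∧ ¬(A ∧ C) ∧ A) ∨ B) ∧ ¬((A ⊕ C) ∧ A ∧ B)   [expand ⊕]
≡ (((A ∨ C) ∧ ¬(A ∧ C) ∧ A) ∨ B) ∧ ¬((A ∨ C) ∧ ¬(A ∧ C) ∧ A ∧ B)   [expand ⊕]
≡ (((A ∨ C) ∧ (¬A ∨ ¬C) ∧ A) ∨ B) ∧ ¬((A ∨ C) ∧ ¬(A ∧ C) ∧ A ∧ B)   [De Morgan]
≡ (((A ∨ C) ∧ (¬A ∨ ¬C) ∧ A) ∨ B) ∧ (¬(A ∨ C) ∨ ¬¬(A ∧ C) ∨ ¬A ∨ ¬B)   [De Morgan]
≡ (((A ∨ C) ∧ (¬A ∨ ¬C) ∧ A) ∨ B) ∧ ((¬A ∧ ¬C) ∨ ¬¬(A ∧ C) ∨ ¬A ∨ ¬B)   [De Morgan]
≡ (((A ∨ C) ∧ (¬A ∨ ¬C) ∧ A) ∨ B) ∧ ((¬A ∧ ¬C) ∨ (A ∧ C) ∨ ¬A ∨ ¬B)   [double negation]
≡ (A ∨ C ∨ B) ∧ (¬A ∨ ¬C ∨ B) ∧ (A ∨ B) ∧ (¬A ∨ A ∨ ¬A ∨ ¬B) ∧ (¬A ∨ C ∨ ¬A ∨ ¬B) ∧ (¬C ∨ A ∨ ¬A ∨ ¬B) ∧ (¬C ∨ C ∨ ¬A ∨ ¬B)   [distribute ∨ over ∧]
≡ (¬A ∨ ¬C ∨ B) ∧ (A ∨ B) ∧ (¬A ∨ C ∨ ¬B)   [simplify]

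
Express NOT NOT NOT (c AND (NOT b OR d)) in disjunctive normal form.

NOT NOT NOT (c AND (NOT b OR d))
= NOT (c AND (NOT b OR d))   [double negation]
= NOT c OR NOT (NOT b OR d)   [De Morgan]
= NOT c OR (NOT NOT b AND NOT d)   [De Morgan]
= NOT c OR (b AND NOT d)   [double negation]

NOT c OR (b AND NOT d)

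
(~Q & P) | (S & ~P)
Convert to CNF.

(~Q | S) & (~Q | ~P) & (P | S)

(~Q & P) | (S & ~P)
= (~Q | S) & (~Q | ~P) & (P | S) & (P | ~P)   [distribute | over &]
= (~Q | S) & (~Q | ~P) & (P | S)   [simplify]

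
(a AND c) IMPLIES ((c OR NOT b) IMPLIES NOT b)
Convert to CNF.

(a AND c) IMPLIES ((c OR NOT b) IMPLIES NOT b)
≡ NOT (a AND c) OR ((c OR NOT b) IMPLIES NOT b)   (eliminate IMPLIES)
≡ NOT (a AND c) OR NOT (c OR NOT b) OR NOT b   (eliminate IMPLIES)
≡ NOT a OR NOT c OR NOT (c OR NOT b) OR NOT b   (De Morgan)
≡ NOT a OR NOT c OR (NOT c AND NOT NOT b) OR NOT b   (De Morgan)
≡ NOT a OR NOT c OR (NOT c AND b) OR NOT b   (double negation)
≡ (NOT a OR NOT c OR NOT c OR NOT b) AND (NOT a OR NOT c OR b OR NOT b)   (distribute OR over AND)
≡ NOT a OR NOT c OR NOT b   (simplify)

NOT a OR NOT c OR NOT b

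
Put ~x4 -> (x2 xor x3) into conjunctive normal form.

~x4 -> (x2 xor x3)
⇔ ~~x4 | (x2 xor x3)   [eliminate ->]
⇔ ~~x4 | ((x2 | x3) & ~(x2 & x3))   [expand xor]
⇔ x4 | ((x2 | x3) & ~(x2 & x3))   [double negation]
⇔ x4 | ((x2 | x3) & (~x2 | ~x3))   [De Morgan]
⇔ (x4 | x2 | x3) & (x4 | ~x2 | ~x3)   [distribute | over &]

(x4 | x2 | x3) & (x4 | ~x2 | ~x3)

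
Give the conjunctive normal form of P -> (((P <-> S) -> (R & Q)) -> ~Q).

P -> (((P <-> S) -> (R & Q)) -> ~Q)
⇔ ~P | (((P <-> S) -> (R & Q)) -> ~Q)   (eliminate ->)
⇔ ~P | ~((P <-> S) -> (R & Q)) | ~Q   (eliminate ->)
⇔ ~P | ~(~(P <-> S) | (R & Q)) | ~Q   (eliminate ->)
⇔ ~P | ~(~((P -> S) & (S -> P)) | (R & Q)) | ~Q   (eliminate <->)
⇔ ~P | ~(~((~P | S) & (S -> P)) | (R & Q)) | ~Q   (eliminate ->)
⇔ ~P | ~(~((~P | S) & (~S | P)) | (R & Q)) | ~Q   (eliminate ->)
⇔ ~P | (~~((~P | S) & (~S | P)) & ~(R & Q)) | ~Q   (De Morgan)
⇔ ~P | ((~P | S) & (~S | P) & ~(R & Q)) | ~Q   (double negation)
⇔ ~P | ((~P | S) & (~S | P) & (~R | ~Q)) | ~Q   (De Morgan)
⇔ (~P | ~P | S | ~Q) & (~P | ~S | P | ~Q) & (~P | ~R | ~Q | ~Q)   (distribute | over &)
⇔ (~P | S | ~Q) & (~P | ~R | ~Q)   (simplify)

(~P | S | ~Q) & (~P | ~R | ~Q)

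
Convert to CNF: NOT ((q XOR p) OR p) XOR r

(NOT q OR p OR r) AND (NOT p OR r) AND (q OR p OR NOT r)

NOT ((q XOR p) OR p) XOR r
= (NOT ((q XOR p) OR p) OR r) AND NOT (NOT ((q XOR p) OR p) AND r)   (expand XOR)
= (NOT (((q OR p) AND NOT (q AND p)) OR p) OR r) AND NOT (NOT ((q XOR p) OR p) AND r)   (expand XOR)
= (NOT (((q OR p) AND NOT (q AND p)) OR p) OR r) AND NOT (NOT (((q OR p) AND NOT (q AND p)) OR p) AND r)   (expand XOR)
= ((NOT ((q OR p) AND NOT (q AND p)) AND NOT p) OR r) AND NOT (NOT (((q OR p) AND NOT (q AND p)) OR p) AND r)   (De Morgan)
= (((NOT (q OR p) OR NOT NOT (q AND p)) AND NOT p) OR r) AND NOT (NOT (((q OR p) AND NOT (q AND p)) OR p) AND r)   (De Morgan)
= ((((NOT q AND NOT p) OR NOT NOT (q AND p)) AND NOT p) OR r) AND NOT (NOT (((q OR p) AND NOT (q AND p)) OR p) AND r)   (De Morgan)
= ((((NOT q AND NOT p) OR (q AND p)) AND NOT p) OR r) AND NOT (NOT (((q OR p) AND NOT (q AND p)) OR p) AND r)   (double negation)
= ((((NOT q AND NOT p) OR (q AND p)) AND NOT p) OR r) AND (NOT NOT (((q OR p) AND NOT (q AND p)) OR p) OR NOT r)   (De Morgan)
= ((((NOT q AND NOT p) OR (q AND p)) AND NOT p) OR r) AND (((q OR p) AND NOT (q AND p)) OR p OR NOT r)   (double negation)
= ((((NOT q AND NOT p) OR (q AND p)) AND NOT p) OR r) AND (((q OR p) AND (NOT q OR NOT p)) OR p OR NOT r)   (De Morgan)
= (NOT q OR q OR r) AND (NOT q OR p OR r) AND (NOT p OR q OR r) AND (NOT p OR p OR r) AND (NOT p OR r) AND (q OR p OR p OR NOT r) AND (NOT q OR NOT p OR p OR NOT r)   (distribute OR over AND)
= (NOT q OR p OR r) AND (NOT p OR r) AND (q OR p OR NOT r)   (simplify)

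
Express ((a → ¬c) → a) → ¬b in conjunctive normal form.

¬a ∨ ¬b

((a → ¬c) → a) → ¬b
⇔ ¬((a → ¬c) → a) ∨ ¬b   [eliminate →]
⇔ ¬(¬(a → ¬c) ∨ a) ∨ ¬b   [eliminate →]
⇔ ¬(¬(¬a ∨ ¬c) ∨ a) ∨ ¬b   [eliminate →]
⇔ (¬¬(¬a ∨ ¬c) ∧ ¬a) ∨ ¬b   [De Morgan]
⇔ ((¬a ∨ ¬c) ∧ ¬a) ∨ ¬b   [double negation]
⇔ (¬a ∨ ¬c ∨ ¬b) ∧ (¬a ∨ ¬b)   [distribute ∨ over ∧]
⇔ ¬a ∨ ¬b   [simplify]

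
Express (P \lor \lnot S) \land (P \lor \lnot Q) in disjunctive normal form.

(P \lor \lnot S) \land (P \lor \lnot Q)
≡ (P \land P) \lor (P \land \lnot Q) \lor (\lnot S \land P) \lor (\lnot S \land \lnot Q)   [distribute \land over \lor]
≡ P \lor (\lnot S \land \lnot Q)   [simplify]

P \lor (\lnot S \land \lnot Q)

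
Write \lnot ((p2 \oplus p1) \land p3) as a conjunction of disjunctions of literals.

(\lnot p2 \lor p1 \lor \lnot p3) \land (\lnot p1 \lor p2 \lor \lnot p3)

\lnot ((p2 \oplus p1) \land p3)
⇔ \lnot ((p2 \lor p1) \land \lnot (p2 \land p1) \land p3)   (expand \oplus)
⇔ \lnot (p2 \lor p1) \lor \lnot \lnot (p2 \land p1) \lor \lnot p3   (De Morgan)
⇔ (\lnot p2 \land \lnot p1) \lor \lnot \lnot (p2 \land p1) \lor \lnot p3   (De Morgan)
⇔ (\lnot p2 \land \lnot p1) \lor (p2 \land p1) \lor \lnot p3   (double negation)
⇔ (\lnot p2 \lor p2 \lor \lnot p3) \land (\lnot p2 \lor p1 \lor \lnot p3) \land (\lnot p1 \lor p2 \lor \lnot p3) \land (\lnot p1 \lor p1 \lor \lnot p3)   (distribute \lor over \land)
⇔ (\lnot p2 \lor p1 \lor \lnot p3) \land (\lnot p1 \lor p2 \lor \lnot p3)   (simplify)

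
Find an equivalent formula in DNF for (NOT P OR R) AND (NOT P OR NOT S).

(NOT P OR R) AND (NOT P OR NOT S)
≡ (NOT P AND NOT P) OR (NOT P AND NOT S) OR (R AND NOT P) OR (R AND NOT S)   (distribute AND over OR)
≡ NOT P OR (R AND NOT S)   (simplify)

NOT P OR (R AND NOT S)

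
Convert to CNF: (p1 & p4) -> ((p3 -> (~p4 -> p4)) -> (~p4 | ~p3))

~p1 | ~p4 | ~p3

(p1 & p4) -> ((p3 -> (~p4 -> p4)) -> (~p4 | ~p3))
= ~(p1 & p4) | ((p3 -> (~p4 -> p4)) -> (~p4 | ~p3))   [eliminate ->]
= ~(p1 & p4) | ~(p3 -> (~p4 -> p4)) | ~p4 | ~p3   [eliminate ->]
= ~(p1 & p4) | ~(~p3 | (~p4 -> p4)) | ~p4 | ~p3   [eliminate ->]
= ~(p1 & p4) | ~(~p3 | ~~p4 | p4) | ~p4 | ~p3   [eliminate ->]
= ~p1 | ~p4 | ~(~p3 | ~~p4 | p4) | ~p4 | ~p3   [De Morgan]
= ~p1 | ~p4 | (~~p3 & ~~~p4 & ~p4) | ~p4 | ~p3   [De Morgan]
= ~p1 | ~p4 | (p3 & ~~~p4 & ~p4) | ~p4 | ~p3   [double negation]
= ~p1 | ~p4 | (p3 & ~p4 & ~p4) | ~p4 | ~p3   [double negation]
= (~p1 | ~p4 | p3 | ~p4 | ~p3) & (~p1 | ~p4 | ~p4 | ~p4 | ~p3) & (~p1 | ~p4 | ~p4 | ~p4 | ~p3)   [distribute | over &]
= ~p1 | ~p4 | ~p3   [simplify]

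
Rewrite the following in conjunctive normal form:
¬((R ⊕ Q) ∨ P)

(¬R ∨ Q) ∧ (¬Q ∨ R) ∧ ¬P

¬((R ⊕ Q) ∨ P)
≡ ¬((R ∨ Q) ∧ ¬(R ∧ Q) ∨ P)   (expand ⊕)
≡ ¬((R ∨ Q) ∧ ¬(R ∧ Q)) ∧ ¬P   (De Morgan)
≡ (¬(R ∨ Q) ∨ ¬¬(R ∧ Q)) ∧ ¬P   (De Morgan)
≡ (¬R ∧ ¬Q ∨ ¬¬(R ∧ Q)) ∧ ¬P   (De Morgan)
≡ (¬R ∧ ¬Q ∨ R ∧ Q) ∧ ¬P   (double negation)
≡ (¬R ∨ R) ∧ (¬R ∨ Q) ∧ (¬Q ∨ R) ∧ (¬Q ∨ Q) ∧ ¬P   (distribute ∨ over ∧)
≡ (¬R ∨ Q) ∧ (¬Q ∨ R) ∧ ¬P   (simplify)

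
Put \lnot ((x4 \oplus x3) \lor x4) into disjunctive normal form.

\lnot ((x4 \oplus x3) \lor x4)
≡ \lnot ((x4 \land \lnot x3) \lor (\lnot x4 \land x3) \lor x4)   [expand \oplus]
≡ \lnot (x4 \land \lnot x3) \land \lnot (\lnot x4 \land x3) \land \lnot x4   [De Morgan]
≡ (\lnot x4 \lor \lnot \lnot x3) \land \lnot (\lnot x4 \land x3) \land \lnot x4   [De Morgan]
≡ (\lnot x4 \lor x3) \land \lnot (\lnot x4 \land x3) \land \lnot x4   [double negation]
≡ (\lnot x4 \lor x3) \land (\lnot \lnot x4 \lor \lnot x3) \land \lnot x4   [De Morgan]
≡ (\lnot x4 \lor x3) \land (x4 \lor \lnot x3) \land \lnot x4   [double negation]
≡ (\lnot x4 \land x4 \land \lnot x4) \lor (\lnot x4 \land \lnot x3 \land \lnot x4) \lor (x3 \land x4 \land \lnot x4) \lor (x3 \land \lnot x3 \land \lnot x4)   [distribute \land over \lor]
≡ \lnot x4 \land \lnot x3   [simplify]

\lnot x4 \land \lnot x3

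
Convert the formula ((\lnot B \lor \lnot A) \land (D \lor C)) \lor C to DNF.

((\lnot B \lor \lnot A) \land (D \lor C)) \lor C
≡ (\lnot B \land D) \lor (\lnot B \land C) \lor (\lnot A \land D) \lor (\lnot A \land C) \lor C   — distribute \land over \lor
≡ (\lnot B \land D) \lor (\lnot A \land D) \lor C   — simplify

(\lnot B \land D) \lor (\lnot A \land D) \lor C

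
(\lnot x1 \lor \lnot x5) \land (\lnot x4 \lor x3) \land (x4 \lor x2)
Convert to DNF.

(\lnot x1 \lor \lnot x5) \land (\lnot x4 \lor x3) \land (x4 \lor x2)
≡ \lnot x1 \land \lnot x4 \land x4 \lor \lnot x1 \land \lnot x4 \land x2 \lor \lnot x1 \land x3 \land x4 \lor \lnot x1 \land x3 \land x2 \lor \lnot x5 \land \lnot x4 \land x4 \lor \lnot x5 \land \lnot x4 \land x2 \lor \lnot x5 \land x3 \land x4 \lor \lnot x5 \land x3 \land x2   [distribute \land over \lor]
≡ \lnot x1 \land \lnot x4 \land x2 \lor \lnot x1 \land x3 \land x4 \lor \lnot x1 \land x3 \land x2 \lor \lnot x5 \land \lnot x4 \land x2 \lor \lnot x5 \land x3 \land x4 \lor \lnot x5 \land x3 \land x2   [simplify]

\lnot x1 \land \lnot x4 \land x2 \lor \lnot x1 \land x3 \land x4 \lor \lnot x1 \land x3 \land x2 \lor \lnot x5 \land \lnot x4 \land x2 \lor \lnot x5 \land x3 \land x4 \lor \lnot x5 \land x3 \land x2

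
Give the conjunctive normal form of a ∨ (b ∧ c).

(a ∨ b) ∧ (a ∨ c)

a ∨ (b ∧ c)
= (a ∨ b) ∧ (a ∨ c)   (distribute ∨ over ∧)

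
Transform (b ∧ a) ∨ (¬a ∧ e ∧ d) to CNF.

(b ∨ ¬a) ∧ (b ∨ e) ∧ (b ∨ d) ∧ (a ∨ e) ∧ (a ∨ d)

(b ∧ a) ∨ (¬a ∧ e ∧ d)
= (b ∨ ¬a) ∧ (b ∨ e) ∧ (b ∨ d) ∧ (a ∨ ¬a) ∧ (a ∨ e) ∧ (a ∨ d)   (distribute ∨ over ∧)
= (b ∨ ¬a) ∧ (b ∨ e) ∧ (b ∨ d) ∧ (a ∨ e) ∧ (a ∨ d)   (simplify)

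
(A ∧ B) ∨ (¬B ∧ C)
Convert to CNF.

(A ∨ ¬B) ∧ (A ∨ C) ∧ (B ∨ C)

(A ∧ B) ∨ (¬B ∧ C)
≡ (A ∨ ¬B) ∧ (A ∨ C) ∧ (B ∨ ¬B) ∧ (B ∨ C)
≡ (A ∨ ¬B) ∧ (A ∨ C) ∧ (B ∨ C)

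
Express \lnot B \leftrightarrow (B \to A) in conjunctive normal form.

\lnot A \lor \lnot B

\lnot B \leftrightarrow (B \to A)
≡ (\lnot B \to (B \to A)) \land ((B \to A) \to \lnot B)   (eliminate \leftrightarrow)
≡ (\lnot \lnot B \lor (B \to A)) \land ((B \to A) \to \lnot B)   (eliminate \to)
≡ (\lnot \lnot B \lor \lnot B \lor A) \land ((B \to A) \to \lnot B)   (eliminate \to)
≡ (\lnot \lnot B \lor \lnot B \lor A) \land (\lnot (B \to A) \lor \lnot B)   (eliminate \to)
≡ (\lnot \lnot B \lor \lnot B \lor A) \land (\lnot (\lnot B \lor A) \lor \lnot B)   (eliminate \to)
≡ (B \lor \lnot B \lor A) \land (\lnot (\lnot B \lor A) \lor \lnot B)   (double negation)
≡ (B \lor \lnot B \lor A) \land ((\lnot \lnot B \land \lnot A) \lor \lnot B)   (De Morgan)
≡ (B \lor \lnot B \lor A) \land ((B \land \lnot A) \lor \lnot B)   (double negation)
≡ (B \lor \lnot B \lor A) \land (B \lor \lnot B) \land (\lnot A \lor \lnot B)   (distribute \lor over \land)
≡ \lnot A \lor \lnot B   (simplify)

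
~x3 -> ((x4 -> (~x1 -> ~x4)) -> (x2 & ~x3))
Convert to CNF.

~x3 -> ((x4 -> (~x1 -> ~x4)) -> (x2 & ~x3))
≡ ~~x3 | ((x4 -> (~x1 -> ~x4)) -> (x2 & ~x3))
≡ ~~x3 | ~(x4 -> (~x1 -> ~x4)) | (x2 & ~x3)
≡ ~~x3 | ~(~x4 | (~x1 -> ~x4)) | (x2 & ~x3)
≡ ~~x3 | ~(~x4 | ~~x1 | ~x4) | (x2 & ~x3)
≡ x3 | ~(~x4 | ~~x1 | ~x4) | (x2 & ~x3)
≡ x3 | (~~x4 & ~~~x1 & ~~x4) | (x2 & ~x3)
≡ x3 | (x4 & ~~~x1 & ~~x4) | (x2 & ~x3)
≡ x3 | (x4 & ~x1 & ~~x4) | (x2 & ~x3)
≡ x3 | (x4 & ~x1 & x4) | (x2 & ~x3)
≡ (x3 | x4 | x2) & (x3 | x4 | ~x3) & (x3 | ~x1 | x2) & (x3 | ~x1 | ~x3) & (x3 | x4 | x2) & (x3 | x4 | ~x3)
≡ (x3 | x4 | x2) & (x3 | ~x1 | x2)

(x3 | x4 | x2) & (x3 | ~x1 | x2)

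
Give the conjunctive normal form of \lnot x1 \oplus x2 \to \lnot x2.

\lnot x1 \oplus x2 \to \lnot x2
≡ \lnot (\lnot x1 \oplus x2) \lor \lnot x2
≡ \lnot ((\lnot x1 \lor x2) \land \lnot (\lnot x1 \land x2)) \lor \lnot x2
≡ \lnot (\lnot x1 \lor x2) \lor \lnot \lnot (\lnot x1 \land x2) \lor \lnot x2
≡ \lnot \lnot x1 \land \lnot x2 \lor \lnot \lnot (\lnot x1 \land x2) \lor \lnot x2
≡ x1 \land \lnot x2 \lor \lnot \lnot (\lnot x1 \land x2) \lor \lnot x2
≡ x1 \land \lnot x2 \lor \lnot x1 \land x2 \lor \lnot x2
≡ (x1 \lor \lnot x1 \lor \lnot x2) \land (x1 \lor x2 \lor \lnot x2) \land (\lnot x2 \lor \lnot x1 \lor \lnot x2) \land (\lnot x2 \lor x2 \lor \lnot x2)
≡ \lnot x2 \lor \lnot x1

\lnot x2 \lor \lnot x1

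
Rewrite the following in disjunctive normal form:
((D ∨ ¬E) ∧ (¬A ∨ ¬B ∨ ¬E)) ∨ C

((D ∨ ¬E) ∧ (¬A ∨ ¬B ∨ ¬E)) ∨ C
≡ (D ∧ ¬A) ∨ (D ∧ ¬B) ∨ (D ∧ ¬E) ∨ (¬E ∧ ¬A) ∨ (¬E ∧ ¬B) ∨ (¬E ∧ ¬E) ∨ C   [distribute ∧ over ∨]
≡ (D ∧ ¬A) ∨ (D ∧ ¬B) ∨ ¬E ∨ C   [simplify]

(D ∧ ¬A) ∨ (D ∧ ¬B) ∨ ¬E ∨ C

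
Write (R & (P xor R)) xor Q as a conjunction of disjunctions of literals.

(R & (P xor R)) xor Q
= ((R & (P xor R)) | Q) & ~(R & (P xor R) & Q)
= ((R & (P | R) & ~(P & R)) | Q) & ~(R & (P xor R) & Q)
= ((R & (P | R) & ~(P & R)) | Q) & ~(R & (P | R) & ~(P & R) & Q)
= ((R & (P | R) & (~P | ~R)) | Q) & ~(R & (P | R) & ~(P & R) & Q)
= ((R & (P | R) & (~P | ~R)) | Q) & (~R | ~(P | R) | ~~(P & R) | ~Q)
= ((R & (P | R) & (~P | ~R)) | Q) & (~R | (~P & ~R) | ~~(P & R) | ~Q)
= ((R & (P | R) & (~P | ~R)) | Q) & (~R | (~P & ~R) | (P & R) | ~Q)
= (R | Q) & (P | R | Q) & (~P | ~R | Q) & (~R | ~P | P | ~Q) & (~R | ~P | R | ~Q) & (~R | ~R | P | ~Q) & (~R | ~R | R | ~Q)
= (R | Q) & (~P | ~R | Q) & (~R | P | ~Q)

(R | Q) & (~P | ~R | Q) & (~R | P | ~Q)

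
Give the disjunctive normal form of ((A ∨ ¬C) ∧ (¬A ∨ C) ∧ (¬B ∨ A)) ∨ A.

(¬C ∧ ¬A ∧ ¬B) ∨ A

((A ∨ ¬C) ∧ (¬A ∨ C) ∧ (¬B ∨ A)) ∨ A
= (A ∧ ¬A ∧ ¬B) ∨ (A ∧ ¬A ∧ A) ∨ (A ∧ C ∧ ¬B) ∨ (A ∧ C ∧ A) ∨ (¬C ∧ ¬A ∧ ¬B) ∨ (¬C ∧ ¬A ∧ A) ∨ (¬C ∧ C ∧ ¬B) ∨ (¬C ∧ C ∧ A) ∨ A   — distribute ∧ over ∨
= (¬C ∧ ¬A ∧ ¬B) ∨ A   — simplify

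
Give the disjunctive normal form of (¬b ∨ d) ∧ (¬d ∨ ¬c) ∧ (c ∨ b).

(¬b ∨ d) ∧ (¬d ∨ ¬c) ∧ (c ∨ b)
= (¬b ∧ ¬d ∧ c) ∨ (¬b ∧ ¬d ∧ b) ∨ (¬b ∧ ¬c ∧ c) ∨ (¬b ∧ ¬c ∧ b) ∨ (d ∧ ¬d ∧ c) ∨ (d ∧ ¬d ∧ b) ∨ (d ∧ ¬c ∧ c) ∨ (d ∧ ¬c ∧ b)   (distribute ∧ over ∨)
= (¬b ∧ ¬d ∧ c) ∨ (d ∧ ¬c ∧ b)   (simplify)

(¬b ∧ ¬d ∧ c) ∨ (d ∧ ¬c ∧ b)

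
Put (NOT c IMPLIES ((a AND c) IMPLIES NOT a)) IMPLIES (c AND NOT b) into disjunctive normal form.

(NOT c IMPLIES ((a AND c) IMPLIES NOT a)) IMPLIES (c AND NOT b)
≡ NOT (NOT c IMPLIES ((a AND c) IMPLIES NOT a)) OR (c AND NOT b)   — eliminate IMPLIES
≡ NOT (NOT NOT c OR ((a AND c) IMPLIES NOT a)) OR (c AND NOT b)   — eliminate IMPLIES
≡ NOT (NOT NOT c OR NOT (a AND c) OR NOT a) OR (c AND NOT b)   — eliminate IMPLIES
≡ (NOT NOT NOT c AND NOT NOT (a AND c) AND NOT NOT a) OR (c AND NOT b)   — De Morgan
≡ (NOT c AND NOT NOT (a AND c) AND NOT NOT a) OR (c AND NOT b)   — double negation
≡ (NOT c AND a AND c AND NOT NOT a) OR (c AND NOT b)   — double negation
≡ (NOT c AND a AND c AND a) OR (c AND NOT b)   — double negation
≡ c AND NOT b   — simplify

c AND NOT b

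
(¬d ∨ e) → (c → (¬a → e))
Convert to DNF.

(d ∧ ¬e) ∨ ¬c ∨ a ∨ e

(¬d ∨ e) → (c → (¬a → e))
≡ ¬(¬d ∨ e) ∨ (c → (¬a → e))   — eliminate →
≡ ¬(¬d ∨ e) ∨ ¬c ∨ (¬a → e)   — eliminate →
≡ ¬(¬d ∨ e) ∨ ¬c ∨ ¬¬a ∨ e   — eliminate →
≡ (¬¬d ∧ ¬e) ∨ ¬c ∨ ¬¬a ∨ e   — De Morgan
≡ (d ∧ ¬e) ∨ ¬c ∨ ¬¬a ∨ e   — double negation
≡ (d ∧ ¬e) ∨ ¬c ∨ a ∨ e   — double negation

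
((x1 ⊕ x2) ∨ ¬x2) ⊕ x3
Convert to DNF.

((x1 ⊕ x2) ∨ ¬x2) ⊕ x3
⇔ (((x1 ⊕ x2) ∨ ¬x2) ∧ ¬x3) ∨ (¬((x1 ⊕ x2) ∨ ¬x2) ∧ x3)   — expand ⊕
⇔ (((x1 ∧ ¬x2) ∨ (¬x1 ∧ x2) ∨ ¬x2) ∧ ¬x3) ∨ (¬((x1 ⊕ x2) ∨ ¬x2) ∧ x3)   — expand ⊕
⇔ (((x1 ∧ ¬x2) ∨ (¬x1 ∧ x2) ∨ ¬x2) ∧ ¬x3) ∨ (¬((x1 ∧ ¬x2) ∨ (¬x1 ∧ x2) ∨ ¬x2) ∧ x3)   — expand ⊕
⇔ (((x1 ∧ ¬x2) ∨ (¬x1 ∧ x2) ∨ ¬x2) ∧ ¬x3) ∨ (¬(x1 ∧ ¬x2) ∧ ¬(¬x1 ∧ x2) ∧ ¬¬x2 ∧ x3)   — De Morgan
⇔ (((x1 ∧ ¬x2) ∨ (¬x1 ∧ x2) ∨ ¬x2) ∧ ¬x3) ∨ ((¬x1 ∨ ¬¬x2) ∧ ¬(¬x1 ∧ x2) ∧ ¬¬x2 ∧ x3)   — De Morgan
⇔ (((x1 ∧ ¬x2) ∨ (¬x1 ∧ x2) ∨ ¬x2) ∧ ¬x3) ∨ ((¬x1 ∨ x2) ∧ ¬(¬x1 ∧ x2) ∧ ¬¬x2 ∧ x3)   — double negation
⇔ (((x1 ∧ ¬x2) ∨ (¬x1 ∧ x2) ∨ ¬x2) ∧ ¬x3) ∨ ((¬x1 ∨ x2) ∧ (¬¬x1 ∨ ¬x2) ∧ ¬¬x2 ∧ x3)   — De Morgan
⇔ (((x1 ∧ ¬x2) ∨ (¬x1 ∧ x2) ∨ ¬x2) ∧ ¬x3) ∨ ((¬x1 ∨ x2) ∧ (x1 ∨ ¬x2) ∧ ¬¬x2 ∧ x3)   — double negation
⇔ (((x1 ∧ ¬x2) ∨ (¬x1 ∧ x2) ∨ ¬x2) ∧ ¬x3) ∨ ((¬x1 ∨ x2) ∧ (x1 ∨ ¬x2) ∧ x2 ∧ x3)   — double negation
⇔ (x1 ∧ ¬x2 ∧ ¬x3) ∨ (¬x1 ∧ x2 ∧ ¬x3) ∨ (¬x2 ∧ ¬x3) ∨ (¬x1 ∧ x1 ∧ x2 ∧ x3) ∨ (¬x1 ∧ ¬x2 ∧ x2 ∧ x3) ∨ (x2 ∧ x1 ∧ x2 ∧ x3) ∨ (x2 ∧ ¬x2 ∧ x2 ∧ x3)   — distribute ∧ over ∨
⇔ (¬x1 ∧ x2 ∧ ¬x3) ∨ (¬x2 ∧ ¬x3) ∨ (x2 ∧ x1 ∧ x3)   — simplify

(¬x1 ∧ x2 ∧ ¬x3) ∨ (¬x2 ∧ ¬x3) ∨ (x2 ∧ x1 ∧ x3)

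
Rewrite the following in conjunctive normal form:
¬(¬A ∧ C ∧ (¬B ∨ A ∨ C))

A ∨ ¬C

¬(¬A ∧ C ∧ (¬B ∨ A ∨ C))
≡ ¬¬A ∨ ¬C ∨ ¬(¬B ∨ A ∨ C)   [De Morgan]
≡ A ∨ ¬C ∨ ¬(¬B ∨ A ∨ C)   [double negation]
≡ A ∨ ¬C ∨ (¬¬B ∧ ¬A ∧ ¬C)   [De Morgan]
≡ A ∨ ¬C ∨ (B ∧ ¬A ∧ ¬C)   [double negation]
≡ (A ∨ ¬C ∨ B) ∧ (A ∨ ¬C ∨ ¬A) ∧ (A ∨ ¬C ∨ ¬C)   [distribute ∨ over ∧]
≡ A ∨ ¬C   [simplify]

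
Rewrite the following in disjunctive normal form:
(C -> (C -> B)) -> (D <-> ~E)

(C -> (C -> B)) -> (D <-> ~E)
≡ ~(C -> (C -> B)) | (D <-> ~E)   [eliminate ->]
≡ ~(~C | (C -> B)) | (D <-> ~E)   [eliminate ->]
≡ ~(~C | ~C | B) | (D <-> ~E)   [eliminate ->]
≡ ~(~C | ~C | B) | ((D -> ~E) & (~E -> D))   [eliminate <->]
≡ ~(~C | ~C | B) | ((~D | ~E) & (~E -> D))   [eliminate ->]
≡ ~(~C | ~C | B) | ((~D | ~E) & (~~E | D))   [eliminate ->]
≡ (~~C & ~~C & ~B) | ((~D | ~E) & (~~E | D))   [De Morgan]
≡ (C & ~~C & ~B) | ((~D | ~E) & (~~E | D))   [double negation]
≡ (C & C & ~B) | ((~D | ~E) & (~~E | D))   [double negation]
≡ (C & C & ~B) | ((~D | ~E) & (E | D))   [double negation]
≡ (C & C & ~B) | (~D & E) | (~D & D) | (~E & E) | (~E & D)   [distribute & over |]
≡ (C & ~B) | (~D & E) | (~E & D)   [simplify]

(C & ~B) | (~D & E) | (~E & D)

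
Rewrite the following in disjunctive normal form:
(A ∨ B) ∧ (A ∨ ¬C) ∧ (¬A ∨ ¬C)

(A ∨ B) ∧ (A ∨ ¬C) ∧ (¬A ∨ ¬C)
= (A ∧ A ∧ ¬A) ∨ (A ∧ A ∧ ¬C) ∨ (A ∧ ¬C ∧ ¬A) ∨ (A ∧ ¬C ∧ ¬C) ∨ (B ∧ A ∧ ¬A) ∨ (B ∧ A ∧ ¬C) ∨ (B ∧ ¬C ∧ ¬A) ∨ (B ∧ ¬C ∧ ¬C)   (distribute ∧ over ∨)
= (A ∧ ¬C) ∨ (B ∧ ¬C)   (simplify)

(A ∧ ¬C) ∨ (B ∧ ¬C)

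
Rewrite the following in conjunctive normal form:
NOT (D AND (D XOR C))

NOT D OR C

NOT (D AND (D XOR C))
≡ NOT (D AND (D OR C) AND NOT (D AND C))   [expand XOR]
≡ NOT D OR NOT (D OR C) OR NOT NOT (D AND C)   [De Morgan]
≡ NOT D OR (NOT D AND NOT C) OR NOT NOT (D AND C)   [De Morgan]
≡ NOT D OR (NOT D AND NOT C) OR (D AND C)   [double negation]
≡ (NOT D OR NOT D OR D) AND (NOT D OR NOT D OR C) AND (NOT D OR NOT C OR D) AND (NOT D OR NOT C OR C)   [distribute OR over AND]
≡ NOT D OR C   [simplify]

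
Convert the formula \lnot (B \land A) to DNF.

\lnot B \lor \lnot A

\lnot (B \land A)
≡ \lnot B \lor \lnot A   (De Morgan)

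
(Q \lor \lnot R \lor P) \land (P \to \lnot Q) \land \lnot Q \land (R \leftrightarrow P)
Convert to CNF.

(Q \lor \lnot R \lor P) \land (P \to \lnot Q) \land \lnot Q \land (R \leftrightarrow P)
≡ (Q \lor \lnot R \lor P) \land (\lnot P \lor \lnot Q) \land \lnot Q \land (R \leftrightarrow P)   [eliminate \to]
≡ (Q \lor \lnot R \lor P) \land (\lnot P \lor \lnot Q) \land \lnot Q \land (R \to P) \land (P \to R)   [eliminate \leftrightarrow]
≡ (Q \lor \lnot R \lor P) \land (\lnot P \lor \lnot Q) \land \lnot Q \land (\lnot R \lor P) \land (P \to R)   [eliminate \to]
≡ (Q \lor \lnot R \lor P) \land (\lnot P \lor \lnot Q) \land \lnot Q \land (\lnot R \lor P) \land (\lnot P \lor R)   [eliminate \to]
≡ \lnot Q \land (\lnot R \lor P) \land (\lnot P \lor R)   [simplify]

\lnot Q \land (\lnot R \lor P) \land (\lnot P \lor R)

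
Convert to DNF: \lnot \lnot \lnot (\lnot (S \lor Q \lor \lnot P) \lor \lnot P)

(S \land P) \lor (Q \land P)

\lnot \lnot \lnot (\lnot (S \lor Q \lor \lnot P) \lor \lnot P)
≡ \lnot (\lnot (S \lor Q \lor \lnot P) \lor \lnot P)
≡ \lnot \lnot (S \lor Q \lor \lnot P) \land \lnot \lnot P
≡ (S \lor Q \lor \lnot P) \land \lnot \lnot P
≡ (S \lor Q \lor \lnot P) \land P
≡ (S \land P) \lor (Q \land P) \lor (\lnot P \land P)
≡ (S \land P) \lor (Q \land P)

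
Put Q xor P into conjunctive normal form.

Q xor P
≡ (Q | P) & ~(Q & P)   (expand xor)
≡ (Q | P) & (~Q | ~P)   (De Morgan)

(Q | P) & (~Q | ~P)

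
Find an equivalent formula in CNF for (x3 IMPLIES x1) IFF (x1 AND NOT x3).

(x3 OR x1) AND (NOT x1 OR NOT x3)

(x3 IMPLIES x1) IFF (x1 AND NOT x3)
≡ ((x3 IMPLIES x1) IMPLIES (x1 AND NOT x3)) AND ((x1 AND NOT x3) IMPLIES (x3 IMPLIES x1))   — eliminate IFF
≡ (NOT (x3 IMPLIES x1) OR (x1 AND NOT x3)) AND ((x1 AND NOT x3) IMPLIES (x3 IMPLIES x1))   — eliminate IMPLIES
≡ (NOT (NOT x3 OR x1) OR (x1 AND NOT x3)) AND ((x1 AND NOT x3) IMPLIES (x3 IMPLIES x1))   — eliminate IMPLIES
≡ (NOT (NOT x3 OR x1) OR (x1 AND NOT x3)) AND (NOT (x1 AND NOT x3) OR (x3 IMPLIES x1))   — eliminate IMPLIES
≡ (NOT (NOT x3 OR x1) OR (x1 AND NOT x3)) AND (NOT (x1 AND NOT x3) OR NOT x3 OR x1)   — eliminate IMPLIES
≡ ((NOT NOT x3 AND NOT x1) OR (x1 AND NOT x3)) AND (NOT (x1 AND NOT x3) OR NOT x3 OR x1)   — De Morgan
≡ ((x3 AND NOT x1) OR (x1 AND NOT x3)) AND (NOT (x1 AND NOT x3) OR NOT x3 OR x1)   — double negation
≡ ((x3 AND NOT x1) OR (x1 AND NOT x3)) AND (NOT x1 OR NOT NOT x3 OR NOT x3 OR x1)   — De Morgan
≡ ((x3 AND NOT x1) OR (x1 AND NOT x3)) AND (NOT x1 OR x3 OR NOT x3 OR x1)   — double negation
≡ (x3 OR x1) AND (x3 OR NOT x3) AND (NOT x1 OR x1) AND (NOT x1 OR NOT x3) AND (NOT x1 OR x3 OR NOT x3 OR x1)   — distribute OR over AND
≡ (x3 OR x1) AND (NOT x1 OR NOT x3)   — simplify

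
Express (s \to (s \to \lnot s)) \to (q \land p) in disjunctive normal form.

(s \to (s \to \lnot s)) \to (q \land p)
≡ \lnot (s \to (s \to \lnot s)) \lor (q \land p)   [eliminate \to]
≡ \lnot (\lnot s \lor (s \to \lnot s)) \lor (q \land p)   [eliminate \to]
≡ \lnot (\lnot s \lor \lnot s \lor \lnot s) \lor (q \land p)   [eliminate \to]
≡ (\lnot \lnot s \land \lnot \lnot s \land \lnot \lnot s) \lor (q \land p)   [De Morgan]
≡ (s \land \lnot \lnot s \land \lnot \lnot s) \lor (q \land p)   [double negation]
≡ (s \land s \land \lnot \lnot s) \lor (q \land p)   [double negation]
≡ (s \land s \land s) \lor (q \land p)   [double negation]
≡ s \lor (q \land p)   [simplify]

s \lor (q \land p)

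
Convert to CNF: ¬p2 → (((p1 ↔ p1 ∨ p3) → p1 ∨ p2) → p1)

p2 ∨ ¬p3 ∨ p1

¬p2 → (((p1 ↔ p1 ∨ p3) → p1 ∨ p2) → p1)
⇔ ¬¬p2 ∨ (((p1 ↔ p1 ∨ p3) → p1 ∨ p2) → p1)
⇔ ¬¬p2 ∨ ¬((p1 ↔ p1 ∨ p3) → p1 ∨ p2) ∨ p1
⇔ ¬¬p2 ∨ ¬(¬(p1 ↔ p1 ∨ p3) ∨ p1 ∨ p2) ∨ p1
⇔ ¬¬p2 ∨ ¬(¬((p1 → p1 ∨ p3) ∧ (p1 ∨ p3 → p1)) ∨ p1 ∨ p2) ∨ p1
⇔ ¬¬p2 ∨ ¬(¬((¬p1 ∨ p1 ∨ p3) ∧ (p1 ∨ p3 → p1)) ∨ p1 ∨ p2) ∨ p1
⇔ ¬¬p2 ∨ ¬(¬((¬p1 ∨ p1 ∨ p3) ∧ (¬(p1 ∨ p3) ∨ p1)) ∨ p1 ∨ p2) ∨ p1
⇔ p2 ∨ ¬(¬((¬p1 ∨ p1 ∨ p3) ∧ (¬(p1 ∨ p3) ∨ p1)) ∨ p1 ∨ p2) ∨ p1
⇔ p2 ∨ ¬¬((¬p1 ∨ p1 ∨ p3) ∧ (¬(p1 ∨ p3) ∨ p1)) ∧ ¬p1 ∧ ¬p2 ∨ p1
⇔ p2 ∨ (¬p1 ∨ p1 ∨ p3) ∧ (¬(p1 ∨ p3) ∨ p1) ∧ ¬p1 ∧ ¬p2 ∨ p1
⇔ p2 ∨ (¬p1 ∨ p1 ∨ p3) ∧ (¬p1 ∧ ¬p3 ∨ p1) ∧ ¬p1 ∧ ¬p2 ∨ p1
⇔ (p2 ∨ ¬p1 ∨ p1 ∨ p3 ∨ p1) ∧ (p2 ∨ ¬p1 ∨ p1 ∨ p1) ∧ (p2 ∨ ¬p3 ∨ p1 ∨ p1) ∧ (p2 ∨ ¬p1 ∨ p1) ∧ (p2 ∨ ¬p2 ∨ p1)
⇔ p2 ∨ ¬p3 ∨ p1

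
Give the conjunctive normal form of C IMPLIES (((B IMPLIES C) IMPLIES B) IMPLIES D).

NOT C OR NOT B OR D

C IMPLIES (((B IMPLIES C) IMPLIES B) IMPLIES D)
≡ NOT C OR (((B IMPLIES C) IMPLIES B) IMPLIES D)   [eliminate IMPLIES]
≡ NOT C OR NOT ((B IMPLIES C) IMPLIES B) OR D   [eliminate IMPLIES]
≡ NOT C OR NOT (NOT (B IMPLIES C) OR B) OR D   [eliminate IMPLIES]
≡ NOT C OR NOT (NOT (NOT B OR C) OR B) OR D   [eliminate IMPLIES]
≡ NOT C OR (NOT NOT (NOT B OR C) AND NOT B) OR D   [De Morgan]
≡ NOT C OR ((NOT B OR C) AND NOT B) OR D   [double negation]
≡ (NOT C OR NOT B OR C OR D) AND (NOT C OR NOT B OR D)   [distribute OR over AND]
≡ NOT C OR NOT B OR D   [simplify]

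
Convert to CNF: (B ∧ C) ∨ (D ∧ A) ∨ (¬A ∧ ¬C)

(B ∨ D ∨ ¬A) ∧ (B ∨ D ∨ ¬C) ∧ (B ∨ A ∨ ¬C) ∧ (C ∨ D ∨ ¬A)

(B ∧ C) ∨ (D ∧ A) ∨ (¬A ∧ ¬C)
⇔ (B ∨ D ∨ ¬A) ∧ (B ∨ D ∨ ¬C) ∧ (B ∨ A ∨ ¬A) ∧ (B ∨ A ∨ ¬C) ∧ (C ∨ D ∨ ¬A) ∧ (C ∨ D ∨ ¬C) ∧ (C ∨ A ∨ ¬A) ∧ (C ∨ A ∨ ¬C)
⇔ (B ∨ D ∨ ¬A) ∧ (B ∨ D ∨ ¬C) ∧ (B ∨ A ∨ ¬C) ∧ (C ∨ D ∨ ¬A)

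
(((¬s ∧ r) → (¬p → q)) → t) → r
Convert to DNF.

(((¬s ∧ r) → (¬p → q)) → t) → r
⇔ ¬(((¬s ∧ r) → (¬p → q)) → t) ∨ r
⇔ ¬(¬((¬s ∧ r) → (¬p → q)) ∨ t) ∨ r
⇔ ¬(¬(¬(¬s ∧ r) ∨ (¬p → q)) ∨ t) ∨ r
⇔ ¬(¬(¬(¬s ∧ r) ∨ ¬¬p ∨ q) ∨ t) ∨ r
⇔ (¬¬(¬(¬s ∧ r) ∨ ¬¬p ∨ q) ∧ ¬t) ∨ r
⇔ ((¬(¬s ∧ r) ∨ ¬¬p ∨ q) ∧ ¬t) ∨ r
⇔ ((¬¬s ∨ ¬r ∨ ¬¬p ∨ q) ∧ ¬t) ∨ r
⇔ ((s ∨ ¬r ∨ ¬¬p ∨ q) ∧ ¬t) ∨ r
⇔ ((s ∨ ¬r ∨ p ∨ q) ∧ ¬t) ∨ r
⇔ (s ∧ ¬t) ∨ (¬r ∧ ¬t) ∨ (p ∧ ¬t) ∨ (q ∧ ¬t) ∨ r

(s ∧ ¬t) ∨ (¬r ∧ ¬t) ∨ (p ∧ ¬t) ∨ (q ∧ ¬t) ∨ r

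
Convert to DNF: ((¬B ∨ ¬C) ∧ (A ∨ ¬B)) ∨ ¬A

((¬B ∨ ¬C) ∧ (A ∨ ¬B)) ∨ ¬A
≡ (¬B ∧ A) ∨ (¬B ∧ ¬B) ∨ (¬C ∧ A) ∨ (¬C ∧ ¬B) ∨ ¬A   [distribute ∧ over ∨]
≡ ¬B ∨ (¬C ∧ A) ∨ ¬A   [simplify]

¬B ∨ (¬C ∧ A) ∨ ¬A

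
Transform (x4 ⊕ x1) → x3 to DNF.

(¬x4 ∧ ¬x1) ∨ (x1 ∧ x4) ∨ x3

(x4 ⊕ x1) → x3
≡ ¬(x4 ⊕ x1) ∨ x3   (eliminate →)
≡ ¬((x4 ∧ ¬x1) ∨ (¬x4 ∧ x1)) ∨ x3   (expand ⊕)
≡ (¬(x4 ∧ ¬x1) ∧ ¬(¬x4 ∧ x1)) ∨ x3   (De Morgan)
≡ ((¬x4 ∨ ¬¬x1) ∧ ¬(¬x4 ∧ x1)) ∨ x3   (De Morgan)
≡ ((¬x4 ∨ x1) ∧ ¬(¬x4 ∧ x1)) ∨ x3   (double negation)
≡ ((¬x4 ∨ x1) ∧ (¬¬x4 ∨ ¬x1)) ∨ x3   (De Morgan)
≡ ((¬x4 ∨ x1) ∧ (x4 ∨ ¬x1)) ∨ x3   (double negation)
≡ (¬x4 ∧ x4) ∨ (¬x4 ∧ ¬x1) ∨ (x1 ∧ x4) ∨ (x1 ∧ ¬x1) ∨ x3   (distribute ∧ over ∨)
≡ (¬x4 ∧ ¬x1) ∨ (x1 ∧ x4) ∨ x3   (simplify)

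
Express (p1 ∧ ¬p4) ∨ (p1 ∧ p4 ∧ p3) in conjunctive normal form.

(p1 ∧ ¬p4) ∨ (p1 ∧ p4 ∧ p3)
≡ (p1 ∨ p1) ∧ (p1 ∨ p4) ∧ (p1 ∨ p3) ∧ (¬p4 ∨ p1) ∧ (¬p4 ∨ p4) ∧ (¬p4 ∨ p3)   [distribute ∨ over ∧]
≡ p1 ∧ (¬p4 ∨ p3)   [simplify]

p1 ∧ (¬p4 ∨ p3)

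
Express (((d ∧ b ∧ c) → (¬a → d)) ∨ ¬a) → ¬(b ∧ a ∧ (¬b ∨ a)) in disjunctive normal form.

(((d ∧ b ∧ c) → (¬a → d)) ∨ ¬a) → ¬(b ∧ a ∧ (¬b ∨ a))
⇔ ¬(((d ∧ b ∧ c) → (¬a → d)) ∨ ¬a) ∨ ¬(b ∧ a ∧ (¬b ∨ a))   — eliminate →
⇔ ¬(¬(d ∧ b ∧ c) ∨ (¬a → d) ∨ ¬a) ∨ ¬(b ∧ a ∧ (¬b ∨ a))   — eliminate →
⇔ ¬(¬(d ∧ b ∧ c) ∨ ¬¬a ∨ d ∨ ¬a) ∨ ¬(b ∧ a ∧ (¬b ∨ a))   — eliminate →
⇔ (¬¬(d ∧ b ∧ c) ∧ ¬¬¬a ∧ ¬d ∧ ¬¬a) ∨ ¬(b ∧ a ∧ (¬b ∨ a))   — De Morgan
⇔ (d ∧ b ∧ c ∧ ¬¬¬a ∧ ¬d ∧ ¬¬a) ∨ ¬(b ∧ a ∧ (¬b ∨ a))   — double negation
⇔ (d ∧ b ∧ c ∧ ¬a ∧ ¬d ∧ ¬¬a) ∨ ¬(b ∧ a ∧ (¬b ∨ a))   — double negation
⇔ (d ∧ b ∧ c ∧ ¬a ∧ ¬d ∧ a) ∨ ¬(b ∧ a ∧ (¬b ∨ a))   — double negation
⇔ (d ∧ b ∧ c ∧ ¬a ∧ ¬d ∧ a) ∨ ¬b ∨ ¬a ∨ ¬(¬b ∨ a)   — De Morgan
⇔ (d ∧ b ∧ c ∧ ¬a ∧ ¬d ∧ a) ∨ ¬b ∨ ¬a ∨ (¬¬b ∧ ¬a)   — De Morgan
⇔ (d ∧ b ∧ c ∧ ¬a ∧ ¬d ∧ a) ∨ ¬b ∨ ¬a ∨ (b ∧ ¬a)   — double negation
⇔ ¬b ∨ ¬a   — simplify

¬b ∨ ¬a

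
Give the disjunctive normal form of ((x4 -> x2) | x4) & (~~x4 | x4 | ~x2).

((x4 -> x2) | x4) & (~~x4 | x4 | ~x2)
= (~x4 | x2 | x4) & (~~x4 | x4 | ~x2)   — eliminate ->
= (~x4 | x2 | x4) & (x4 | x4 | ~x2)   — double negation
= (~x4 & x4) | (~x4 & x4) | (~x4 & ~x2) | (x2 & x4) | (x2 & x4) | (x2 & ~x2) | (x4 & x4) | (x4 & x4) | (x4 & ~x2)   — distribute & over |
= (~x4 & ~x2) | x4   — simplify

(~x4 & ~x2) | x4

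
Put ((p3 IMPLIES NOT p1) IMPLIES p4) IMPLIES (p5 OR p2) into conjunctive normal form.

((p3 IMPLIES NOT p1) IMPLIES p4) IMPLIES (p5 OR p2)
= NOT ((p3 IMPLIES NOT p1) IMPLIES p4) OR p5 OR p2
= NOT (NOT (p3 IMPLIES NOT p1) OR p4) OR p5 OR p2
= NOT (NOT (NOT p3 OR NOT p1) OR p4) OR p5 OR p2
= (NOT NOT (NOT p3 OR NOT p1) AND NOT p4) OR p5 OR p2
= ((NOT p3 OR NOT p1) AND NOT p4) OR p5 OR p2
= (NOT p3 OR NOT p1 OR p5 OR p2) AND (NOT p4 OR p5 OR p2)

(NOT p3 OR NOT p1 OR p5 OR p2) AND (NOT p4 OR p5 OR p2)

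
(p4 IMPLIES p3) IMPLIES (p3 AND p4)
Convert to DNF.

(p4 IMPLIES p3) IMPLIES (p3 AND p4)
= NOT (p4 IMPLIES p3) OR (p3 AND p4)   (eliminate IMPLIES)
= NOT (NOT p4 OR p3) OR (p3 AND p4)   (eliminate IMPLIES)
= (NOT NOT p4 AND NOT p3) OR (p3 AND p4)   (De Morgan)
= (p4 AND NOT p3) OR (p3 AND p4)   (double negation)

(p4 AND NOT p3) OR (p3 AND p4)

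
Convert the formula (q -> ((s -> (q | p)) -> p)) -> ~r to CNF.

(q | ~r) & (~p | ~r)

(q -> ((s -> (q | p)) -> p)) -> ~r
≡ ~(q -> ((s -> (q | p)) -> p)) | ~r   (eliminate ->)
≡ ~(~q | ((s -> (q | p)) -> p)) | ~r   (eliminate ->)
≡ ~(~q | ~(s -> (q | p)) | p) | ~r   (eliminate ->)
≡ ~(~q | ~(~s | q | p) | p) | ~r   (eliminate ->)
≡ (~~q & ~~(~s | q | p) & ~p) | ~r   (De Morgan)
≡ (q & ~~(~s | q | p) & ~p) | ~r   (double negation)
≡ (q & (~s | q | p) & ~p) | ~r   (double negation)
≡ (q | ~r) & (~s | q | p | ~r) & (~p | ~r)   (distribute | over &)
≡ (q | ~r) & (~p | ~r)   (simplify)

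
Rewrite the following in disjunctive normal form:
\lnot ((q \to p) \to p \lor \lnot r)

\lnot q \land \lnot p \land r

\lnot ((q \to p) \to p \lor \lnot r)
⇔ \lnot (\lnot (q \to p) \lor p \lor \lnot r)   [eliminate \to]
⇔ \lnot (\lnot (\lnot q \lor p) \lor p \lor \lnot r)   [eliminate \to]
⇔ \lnot \lnot (\lnot q \lor p) \land \lnot p \land \lnot \lnot r   [De Morgan]
⇔ (\lnot q \lor p) \land \lnot p \land \lnot \lnot r   [double negation]
⇔ (\lnot q \lor p) \land \lnot p \land r   [double negation]
⇔ \lnot q \land \lnot p \land r \lor p \land \lnot p \land r   [distribute \land over \lor]
⇔ \lnot q \land \lnot p \land r   [simplify]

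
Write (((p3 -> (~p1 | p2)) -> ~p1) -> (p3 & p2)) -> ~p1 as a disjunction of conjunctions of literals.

(p3 & p1 & ~p2) | ~p1

(((p3 -> (~p1 | p2)) -> ~p1) -> (p3 & p2)) -> ~p1
= ~(((p3 -> (~p1 | p2)) -> ~p1) -> (p3 & p2)) | ~p1   [eliminate ->]
= ~(~((p3 -> (~p1 | p2)) -> ~p1) | (p3 & p2)) | ~p1   [eliminate ->]
= ~(~(~(p3 -> (~p1 | p2)) | ~p1) | (p3 & p2)) | ~p1   [eliminate ->]
= ~(~(~(~p3 | ~p1 | p2) | ~p1) | (p3 & p2)) | ~p1   [eliminate ->]
= (~~(~(~p3 | ~p1 | p2) | ~p1) & ~(p3 & p2)) | ~p1   [De Morgan]
= ((~(~p3 | ~p1 | p2) | ~p1) & ~(p3 & p2)) | ~p1   [double negation]
= (((~~p3 & ~~p1 & ~p2) | ~p1) & ~(p3 & p2)) | ~p1   [De Morgan]
= (((p3 & ~~p1 & ~p2) | ~p1) & ~(p3 & p2)) | ~p1   [double negation]
= (((p3 & p1 & ~p2) | ~p1) & ~(p3 & p2)) | ~p1   [double negation]
= (((p3 & p1 & ~p2) | ~p1) & (~p3 | ~p2)) | ~p1   [De Morgan]
= (p3 & p1 & ~p2 & ~p3) | (p3 & p1 & ~p2 & ~p2) | (~p1 & ~p3) | (~p1 & ~p2) | ~p1   [distribute & over |]
= (p3 & p1 & ~p2) | ~p1   [simplify]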